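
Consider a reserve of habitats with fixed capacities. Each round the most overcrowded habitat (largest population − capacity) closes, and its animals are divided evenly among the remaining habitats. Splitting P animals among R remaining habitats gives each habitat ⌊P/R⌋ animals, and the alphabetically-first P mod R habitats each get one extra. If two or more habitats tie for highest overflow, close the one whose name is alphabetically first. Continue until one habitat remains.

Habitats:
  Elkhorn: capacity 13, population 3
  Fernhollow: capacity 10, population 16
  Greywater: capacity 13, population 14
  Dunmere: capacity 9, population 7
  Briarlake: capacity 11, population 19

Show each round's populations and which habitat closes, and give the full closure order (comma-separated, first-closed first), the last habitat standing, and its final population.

Closure order: Briarlake, Fernhollow, Greywater, Dunmere
Last habitat: Elkhorn with 59 animals

Round 1: Briarlake=19 Dunmere=7 Elkhorn=3 Fernhollow=16 Greywater=14 → close Briarlake (overflow 8)
  19÷4 = 4 each, +1 to first 3
Round 2: Dunmere=12 Elkhorn=8 Fernhollow=21 Greywater=18 → close Fernhollow (overflow 11)
  21÷3 = 7 each, +1 to first 0
Round 3: Dunmere=19 Elkhorn=15 Greywater=25 → close Greywater (overflow 12)
  25÷2 = 12 each, +1 to first 1
Round 4: Dunmere=32 Elkhorn=27 → close Dunmere (overflow 23)
  32÷1 = 32 each, +1 to first 0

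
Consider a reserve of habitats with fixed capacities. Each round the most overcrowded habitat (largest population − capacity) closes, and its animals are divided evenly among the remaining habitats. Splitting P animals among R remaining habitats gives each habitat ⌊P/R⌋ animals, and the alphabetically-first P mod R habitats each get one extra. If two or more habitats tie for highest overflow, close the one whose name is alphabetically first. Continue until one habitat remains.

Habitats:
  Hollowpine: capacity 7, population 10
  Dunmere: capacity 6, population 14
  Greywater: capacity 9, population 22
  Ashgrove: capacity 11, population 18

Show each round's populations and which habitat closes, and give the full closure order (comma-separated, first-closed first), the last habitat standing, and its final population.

Closure order: Greywater, Ashgrove, Dunmere
Last habitat: Hollowpine with 64 animals

Round 1: Ashgrove=18 Dunmere=14 Greywater=22 Hollowpine=10 → close Greywater (overflow 13)
  22÷3 = 7 each, +1 to first 1
Round 2: Ashgrove=26 Dunmere=21 Hollowpine=17 → close Ashgrove (overflow 15)
  26÷2 = 13 each, +1 to first 0
Round 3: Dunmere=34 Hollowpine=30 → close Dunmere (overflow 28)
  34÷1 = 34 each, +1 to first 0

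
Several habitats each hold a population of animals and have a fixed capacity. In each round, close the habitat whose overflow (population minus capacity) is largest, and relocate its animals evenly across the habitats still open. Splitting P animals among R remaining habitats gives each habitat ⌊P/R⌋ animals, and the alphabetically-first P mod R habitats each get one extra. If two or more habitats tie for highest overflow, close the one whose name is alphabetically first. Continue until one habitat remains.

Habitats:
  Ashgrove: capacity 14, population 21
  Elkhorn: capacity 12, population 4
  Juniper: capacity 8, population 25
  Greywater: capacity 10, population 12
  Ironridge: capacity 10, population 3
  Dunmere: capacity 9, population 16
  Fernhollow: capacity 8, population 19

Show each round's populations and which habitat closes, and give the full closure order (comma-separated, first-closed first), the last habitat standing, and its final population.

Closure order: Juniper, Fernhollow, Ashgrove, Dunmere, Greywater, Elkhorn
Last habitat: Ironridge with 100 animals

Round 1: Ashgrove=21 Dunmere=16 Elkhorn=4 Fernhollow=19 Greywater=12 Ironridge=3 Juniper=25 → close Juniper (overflow 17)
  25÷6 = 4 each, +1 to first 1
Round 2: Ashgrove=26 Dunmere=20 Elkhorn=8 Fernhollow=23 Greywater=16 Ironridge=7 → close Fernhollow (overflow 15)
  23÷5 = 4 each, +1 to first 3
Round 3: Ashgrove=31 Dunmere=25 Elkhorn=13 Greywater=20 Ironridge=11 → close Ashgrove (overflow 17)
  31÷4 = 7 each, +1 to first 3
Round 4: Dunmere=33 Elkhorn=21 Greywater=28 Ironridge=18 → close Dunmere (overflow 24)
  33÷3 = 11 each, +1 to first 0
Round 5: Elkhorn=32 Greywater=39 Ironridge=29 → close Greywater (overflow 29)
  39÷2 = 19 each, +1 to first 1
Round 6: Elkhorn=52 Ironridge=48 → close Elkhorn (overflow 40)
  52÷1 = 52 each, +1 to first 0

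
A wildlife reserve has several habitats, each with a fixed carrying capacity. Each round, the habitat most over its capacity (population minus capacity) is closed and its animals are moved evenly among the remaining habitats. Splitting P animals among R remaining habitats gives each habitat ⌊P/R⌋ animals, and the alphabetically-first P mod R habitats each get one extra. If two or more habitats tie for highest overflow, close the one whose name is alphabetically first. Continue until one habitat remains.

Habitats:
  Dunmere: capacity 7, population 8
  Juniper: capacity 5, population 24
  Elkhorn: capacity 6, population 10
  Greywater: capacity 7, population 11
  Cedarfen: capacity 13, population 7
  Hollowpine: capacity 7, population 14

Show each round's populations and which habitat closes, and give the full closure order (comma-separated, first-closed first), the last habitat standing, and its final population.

Round 1: Cedarfen=7 Dunmere=8 Elkhorn=10 Greywater=11 Hollowpine=14 Juniper=24 → close Juniper (overflow 19)
  24÷5 = 4 each, +1 to first 4
Round 2: Cedarfen=12 Dunmere=13 Elkhorn=15 Greywater=16 Hollowpine=18 → close Hollowpine (overflow 11)
  18÷4 = 4 each, +1 to first 2
Round 3: Cedarfen=17 Dunmere=18 Elkhorn=19 Greywater=20 → close Elkhorn (overflow 13)
  19÷3 = 6 each, +1 to first 1
Round 4: Cedarfen=24 Dunmere=24 Greywater=26 → close Greywater (overflow 19)
  26÷2 = 13 each, +1 to first 0
Round 5: Cedarfen=37 Dunmere=37 → close Dunmere (overflow 30)
  37÷1 = 37 each, +1 to first 0

Closure order: Juniper, Hollowpine, Elkhorn, Greywater, Dunmere
Last habitat: Cedarfen with 74 animals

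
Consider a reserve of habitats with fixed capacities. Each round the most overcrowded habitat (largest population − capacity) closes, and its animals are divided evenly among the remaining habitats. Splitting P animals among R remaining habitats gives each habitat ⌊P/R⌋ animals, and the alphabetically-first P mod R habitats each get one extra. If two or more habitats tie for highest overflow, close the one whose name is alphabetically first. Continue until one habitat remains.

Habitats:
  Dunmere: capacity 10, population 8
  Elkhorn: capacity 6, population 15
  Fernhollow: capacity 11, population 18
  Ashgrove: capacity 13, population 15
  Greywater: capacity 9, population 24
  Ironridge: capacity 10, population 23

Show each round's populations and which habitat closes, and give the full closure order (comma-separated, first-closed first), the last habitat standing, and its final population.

Round 1: Ashgrove=15 Dunmere=8 Elkhorn=15 Fernhollow=18 Greywater=24 Ironridge=23 → close Greywater (overflow 15)
  24÷5 = 4 each, +1 to first 4
Round 2: Ashgrove=20 Dunmere=13 Elkhorn=20 Fernhollow=23 Ironridge=27 → close Ironridge (overflow 17)
  27÷4 = 6 each, +1 to first 3
Round 3: Ashgrove=27 Dunmere=20 Elkhorn=27 Fernhollow=29 → close Elkhorn (overflow 21)
  27÷3 = 9 each, +1 to first 0
Round 4: Ashgrove=36 Dunmere=29 Fernhollow=38 → close Fernhollow (overflow 27)
  38÷2 = 19 each, +1 to first 0
Round 5: Ashgrove=55 Dunmere=48 → close Ashgrove (overflow 42)
  55÷1 = 55 each, +1 to first 0

Closure order: Greywater, Ironridge, Elkhorn, Fernhollow, Ashgrove
Last habitat: Dunmere with 103 animals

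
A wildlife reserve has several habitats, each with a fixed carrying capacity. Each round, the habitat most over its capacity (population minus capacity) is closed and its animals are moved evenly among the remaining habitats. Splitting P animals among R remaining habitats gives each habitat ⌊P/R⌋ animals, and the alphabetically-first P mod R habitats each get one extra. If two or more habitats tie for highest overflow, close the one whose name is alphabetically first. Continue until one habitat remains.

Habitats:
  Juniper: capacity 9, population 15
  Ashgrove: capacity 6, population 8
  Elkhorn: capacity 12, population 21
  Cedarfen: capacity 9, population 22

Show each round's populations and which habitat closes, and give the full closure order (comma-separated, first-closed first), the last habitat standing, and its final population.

Closure order: Cedarfen, Elkhorn, Juniper
Last habitat: Ashgrove with 66 animals

Round 1: Ashgrove=8 Cedarfen=22 Elkhorn=21 Juniper=15 → close Cedarfen (overflow 13)
  22÷3 = 7 each, +1 to first 1
Round 2: Ashgrove=16 Elkhorn=28 Juniper=22 → close Elkhorn (overflow 16)
  28÷2 = 14 each, +1 to first 0
Round 3: Ashgrove=30 Juniper=36 → close Juniper (overflow 27)
  36÷1 = 36 each, +1 to first 0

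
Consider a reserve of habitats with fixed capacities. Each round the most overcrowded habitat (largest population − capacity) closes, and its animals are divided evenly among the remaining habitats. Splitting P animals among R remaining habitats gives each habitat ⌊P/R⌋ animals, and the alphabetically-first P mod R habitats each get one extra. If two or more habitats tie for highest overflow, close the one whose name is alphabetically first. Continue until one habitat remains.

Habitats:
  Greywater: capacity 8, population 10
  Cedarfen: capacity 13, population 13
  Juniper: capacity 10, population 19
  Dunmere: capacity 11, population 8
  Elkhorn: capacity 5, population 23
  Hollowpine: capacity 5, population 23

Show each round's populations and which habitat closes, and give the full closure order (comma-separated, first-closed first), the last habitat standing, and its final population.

Round 1: Cedarfen=13 Dunmere=8 Elkhorn=23 Greywater=10 Hollowpine=23 Juniper=19 → close Elkhorn (overflow 18)
  23÷5 = 4 each, +1 to first 3
Round 2: Cedarfen=18 Dunmere=13 Greywater=15 Hollowpine=27 Juniper=23 → close Hollowpine (overflow 22)
  27÷4 = 6 each, +1 to first 3
Round 3: Cedarfen=25 Dunmere=20 Greywater=22 Juniper=29 → close Juniper (overflow 19)
  29÷3 = 9 each, +1 to first 2
Round 4: Cedarfen=35 Dunmere=30 Greywater=31 → close Greywater (overflow 23)
  31÷2 = 15 each, +1 to first 1
Round 5: Cedarfen=51 Dunmere=45 → close Cedarfen (overflow 38)
  51÷1 = 51 each, +1 to first 0

Closure order: Elkhorn, Hollowpine, Juniper, Greywater, Cedarfen
Last habitat: Dunmere with 96 animals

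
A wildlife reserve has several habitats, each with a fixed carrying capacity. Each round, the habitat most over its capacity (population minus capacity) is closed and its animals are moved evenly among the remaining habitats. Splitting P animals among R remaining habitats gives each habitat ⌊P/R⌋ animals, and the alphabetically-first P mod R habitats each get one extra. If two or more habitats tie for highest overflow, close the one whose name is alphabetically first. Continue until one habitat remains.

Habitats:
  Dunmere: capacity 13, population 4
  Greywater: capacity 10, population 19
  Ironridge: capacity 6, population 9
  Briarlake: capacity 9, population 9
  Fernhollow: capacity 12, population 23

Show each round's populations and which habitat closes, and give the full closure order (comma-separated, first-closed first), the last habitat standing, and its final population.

Round 1: Briarlake=9 Dunmere=4 Fernhollow=23 Greywater=19 Ironridge=9 → close Fernhollow (overflow 11)
  23÷4 = 5 each, +1 to first 3
Round 2: Briarlake=15 Dunmere=10 Greywater=25 Ironridge=14 → close Greywater (overflow 15)
  25÷3 = 8 each, +1 to first 1
Round 3: Briarlake=24 Dunmere=18 Ironridge=22 → close Ironridge (overflow 16)
  22÷2 = 11 each, +1 to first 0
Round 4: Briarlake=35 Dunmere=29 → close Briarlake (overflow 26)
  35÷1 = 35 each, +1 to first 0

Closure order: Fernhollow, Greywater, Ironridge, Briarlake
Last habitat: Dunmere with 64 animals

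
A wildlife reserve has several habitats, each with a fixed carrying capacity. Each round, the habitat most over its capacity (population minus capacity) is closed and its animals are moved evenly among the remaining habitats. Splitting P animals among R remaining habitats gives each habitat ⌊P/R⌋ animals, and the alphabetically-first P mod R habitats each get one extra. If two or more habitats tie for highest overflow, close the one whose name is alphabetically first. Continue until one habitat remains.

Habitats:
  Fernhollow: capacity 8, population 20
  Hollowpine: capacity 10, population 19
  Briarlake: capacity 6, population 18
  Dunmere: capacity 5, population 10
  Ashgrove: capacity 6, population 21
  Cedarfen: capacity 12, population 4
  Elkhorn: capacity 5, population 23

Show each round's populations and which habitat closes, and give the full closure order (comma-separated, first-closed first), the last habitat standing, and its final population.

Closure order: Elkhorn, Ashgrove, Briarlake, Fernhollow, Hollowpine, Dunmere
Last habitat: Cedarfen with 115 animals

Round 1: Ashgrove=21 Briarlake=18 Cedarfen=4 Dunmere=10 Elkhorn=23 Fernhollow=20 Hollowpine=19 → close Elkhorn (overflow 18)
  23÷6 = 3 each, +1 to first 5
Round 2: Ashgrove=25 Briarlake=22 Cedarfen=8 Dunmere=14 Fernhollow=24 Hollowpine=22 → close Ashgrove (overflow 19)
  25÷5 = 5 each, +1 to first 0
Round 3: Briarlake=27 Cedarfen=13 Dunmere=19 Fernhollow=29 Hollowpine=27 → close Briarlake (overflow 21)
  27÷4 = 6 each, +1 to first 3
Round 4: Cedarfen=20 Dunmere=26 Fernhollow=36 Hollowpine=33 → close Fernhollow (overflow 28)
  36÷3 = 12 each, +1 to first 0
Round 5: Cedarfen=32 Dunmere=38 Hollowpine=45 → close Hollowpine (overflow 35)
  45÷2 = 22 each, +1 to first 1
Round 6: Cedarfen=55 Dunmere=60 → close Dunmere (overflow 55)
  60÷1 = 60 each, +1 to first 0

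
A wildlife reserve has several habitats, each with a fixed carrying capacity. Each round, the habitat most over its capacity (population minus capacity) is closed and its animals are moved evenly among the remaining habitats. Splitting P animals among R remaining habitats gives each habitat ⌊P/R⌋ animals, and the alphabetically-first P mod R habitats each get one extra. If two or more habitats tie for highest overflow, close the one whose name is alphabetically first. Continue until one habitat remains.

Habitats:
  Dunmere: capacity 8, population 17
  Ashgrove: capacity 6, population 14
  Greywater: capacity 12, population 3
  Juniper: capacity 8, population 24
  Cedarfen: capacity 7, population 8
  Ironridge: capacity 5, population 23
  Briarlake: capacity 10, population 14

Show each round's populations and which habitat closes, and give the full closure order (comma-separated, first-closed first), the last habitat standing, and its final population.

Round 1: Ashgrove=14 Briarlake=14 Cedarfen=8 Dunmere=17 Greywater=3 Ironridge=23 Juniper=24 → close Ironridge (overflow 18)
  23÷6 = 3 each, +1 to first 5
Round 2: Ashgrove=18 Briarlake=18 Cedarfen=12 Dunmere=21 Greywater=7 Juniper=27 → close Juniper (overflow 19)
  27÷5 = 5 each, +1 to first 2
Round 3: Ashgrove=24 Briarlake=24 Cedarfen=17 Dunmere=26 Greywater=12 → close Ashgrove (overflow 18)
  24÷4 = 6 each, +1 to first 0
Round 4: Briarlake=30 Cedarfen=23 Dunmere=32 Greywater=18 → close Dunmere (overflow 24)
  32÷3 = 10 each, +1 to first 2
Round 5: Briarlake=41 Cedarfen=34 Greywater=28 → close Briarlake (overflow 31)
  41÷2 = 20 each, +1 to first 1
Round 6: Cedarfen=55 Greywater=48 → close Cedarfen (overflow 48)
  55÷1 = 55 each, +1 to first 0

Closure order: Ironridge, Juniper, Ashgrove, Dunmere, Briarlake, Cedarfen
Last habitat: Greywater with 103 animals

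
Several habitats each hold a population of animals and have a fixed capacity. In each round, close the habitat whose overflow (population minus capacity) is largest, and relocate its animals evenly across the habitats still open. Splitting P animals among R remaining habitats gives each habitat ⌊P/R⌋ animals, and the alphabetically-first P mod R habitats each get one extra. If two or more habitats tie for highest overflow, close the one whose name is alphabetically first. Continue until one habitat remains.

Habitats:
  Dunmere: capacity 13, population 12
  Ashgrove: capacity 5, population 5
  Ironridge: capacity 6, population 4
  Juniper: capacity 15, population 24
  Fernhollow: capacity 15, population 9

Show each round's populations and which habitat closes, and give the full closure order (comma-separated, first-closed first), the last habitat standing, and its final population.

Round 1: Ashgrove=5 Dunmere=12 Fernhollow=9 Ironridge=4 Juniper=24 → close Juniper (overflow 9)
  24÷4 = 6 each, +1 to first 0
Round 2: Ashgrove=11 Dunmere=18 Fernhollow=15 Ironridge=10 → close Ashgrove (overflow 6)
  11÷3 = 3 each, +1 to first 2
Round 3: Dunmere=22 Fernhollow=19 Ironridge=13 → close Dunmere (overflow 9)
  22÷2 = 11 each, +1 to first 0
Round 4: Fernhollow=30 Ironridge=24 → close Ironridge (overflow 18)
  24÷1 = 24 each, +1 to first 0

Closure order: Juniper, Ashgrove, Dunmere, Ironridge
Last habitat: Fernhollow with 54 animals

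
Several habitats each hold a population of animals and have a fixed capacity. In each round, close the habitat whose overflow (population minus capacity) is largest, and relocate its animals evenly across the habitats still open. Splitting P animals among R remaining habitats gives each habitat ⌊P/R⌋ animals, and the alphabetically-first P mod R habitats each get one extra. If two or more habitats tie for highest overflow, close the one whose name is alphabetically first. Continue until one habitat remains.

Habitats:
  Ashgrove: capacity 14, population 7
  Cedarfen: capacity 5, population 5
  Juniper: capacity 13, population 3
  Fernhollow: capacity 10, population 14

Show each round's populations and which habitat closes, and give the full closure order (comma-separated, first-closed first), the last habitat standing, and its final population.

Closure order: Fernhollow, Cedarfen, Ashgrove
Last habitat: Juniper with 29 animals

Round 1: Ashgrove=7 Cedarfen=5 Fernhollow=14 Juniper=3 → close Fernhollow (overflow 4)
  14÷3 = 4 each, +1 to first 2
Round 2: Ashgrove=12 Cedarfen=10 Juniper=7 → close Cedarfen (overflow 5)
  10÷2 = 5 each, +1 to first 0
Round 3: Ashgrove=17 Juniper=12 → close Ashgrove (overflow 3)
  17÷1 = 17 each, +1 to first 0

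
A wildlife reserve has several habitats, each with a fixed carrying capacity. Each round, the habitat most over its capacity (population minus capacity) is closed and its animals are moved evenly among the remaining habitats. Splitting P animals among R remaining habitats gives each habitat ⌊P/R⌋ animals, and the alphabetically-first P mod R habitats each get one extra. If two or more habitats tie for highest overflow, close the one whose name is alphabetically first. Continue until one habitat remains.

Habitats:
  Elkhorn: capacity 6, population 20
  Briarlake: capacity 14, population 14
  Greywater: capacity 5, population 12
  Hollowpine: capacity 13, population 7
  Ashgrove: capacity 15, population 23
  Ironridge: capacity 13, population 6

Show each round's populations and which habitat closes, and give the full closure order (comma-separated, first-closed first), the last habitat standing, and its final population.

Closure order: Elkhorn, Ashgrove, Greywater, Briarlake, Hollowpine
Last habitat: Ironridge with 82 animals

Round 1: Ashgrove=23 Briarlake=14 Elkhorn=20 Greywater=12 Hollowpine=7 Ironridge=6 → close Elkhorn (overflow 14)
  20÷5 = 4 each, +1 to first 0
Round 2: Ashgrove=27 Briarlake=18 Greywater=16 Hollowpine=11 Ironridge=10 → close Ashgrove (overflow 12)
  27÷4 = 6 each, +1 to first 3
Round 3: Briarlake=25 Greywater=23 Hollowpine=18 Ironridge=16 → close Greywater (overflow 18)
  23÷3 = 7 each, +1 to first 2
Round 4: Briarlake=33 Hollowpine=26 Ironridge=23 → close Briarlake (overflow 19)
  33÷2 = 16 each, +1 to first 1
Round 5: Hollowpine=43 Ironridge=39 → close Hollowpine (overflow 30)
  43÷1 = 43 each, +1 to first 0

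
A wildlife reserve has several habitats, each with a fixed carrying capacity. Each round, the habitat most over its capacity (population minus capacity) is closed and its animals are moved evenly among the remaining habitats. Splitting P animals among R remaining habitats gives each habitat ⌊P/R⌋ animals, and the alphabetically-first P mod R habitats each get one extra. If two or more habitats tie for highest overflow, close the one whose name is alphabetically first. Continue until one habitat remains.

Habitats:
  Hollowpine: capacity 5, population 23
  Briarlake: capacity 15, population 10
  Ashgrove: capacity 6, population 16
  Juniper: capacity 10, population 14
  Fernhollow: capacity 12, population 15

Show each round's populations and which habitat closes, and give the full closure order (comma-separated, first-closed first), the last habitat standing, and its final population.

Round 1: Ashgrove=16 Briarlake=10 Fernhollow=15 Hollowpine=23 Juniper=14 → close Hollowpine (overflow 18)
  23÷4 = 5 each, +1 to first 3
Round 2: Ashgrove=22 Briarlake=16 Fernhollow=21 Juniper=19 → close Ashgrove (overflow 16)
  22÷3 = 7 each, +1 to first 1
Round 3: Briarlake=24 Fernhollow=28 Juniper=26 → close Fernhollow (overflow 16)
  28÷2 = 14 each, +1 to first 0
Round 4: Briarlake=38 Juniper=40 → close Juniper (overflow 30)
  40÷1 = 40 each, +1 to first 0

Closure order: Hollowpine, Ashgrove, Fernhollow, Juniper
Last habitat: Briarlake with 78 animals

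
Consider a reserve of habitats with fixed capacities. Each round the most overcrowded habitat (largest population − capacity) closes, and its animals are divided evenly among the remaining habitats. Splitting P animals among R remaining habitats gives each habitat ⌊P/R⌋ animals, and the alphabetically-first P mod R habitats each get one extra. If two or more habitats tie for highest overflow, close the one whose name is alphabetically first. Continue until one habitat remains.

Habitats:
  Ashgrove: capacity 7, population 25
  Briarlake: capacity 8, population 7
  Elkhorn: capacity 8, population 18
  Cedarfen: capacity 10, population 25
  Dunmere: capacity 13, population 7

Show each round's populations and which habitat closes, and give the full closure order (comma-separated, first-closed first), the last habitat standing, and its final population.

Round 1: Ashgrove=25 Briarlake=7 Cedarfen=25 Dunmere=7 Elkhorn=18 → close Ashgrove (overflow 18)
  25÷4 = 6 each, +1 to first 1
Round 2: Briarlake=14 Cedarfen=31 Dunmere=13 Elkhorn=24 → close Cedarfen (overflow 21)
  31÷3 = 10 each, +1 to first 1
Round 3: Briarlake=25 Dunmere=23 Elkhorn=34 → close Elkhorn (overflow 26)
  34÷2 = 17 each, +1 to first 0
Round 4: Briarlake=42 Dunmere=40 → close Briarlake (overflow 34)
  42÷1 = 42 each, +1 to first 0

Closure order: Ashgrove, Cedarfen, Elkhorn, Briarlake
Last habitat: Dunmere with 82 animals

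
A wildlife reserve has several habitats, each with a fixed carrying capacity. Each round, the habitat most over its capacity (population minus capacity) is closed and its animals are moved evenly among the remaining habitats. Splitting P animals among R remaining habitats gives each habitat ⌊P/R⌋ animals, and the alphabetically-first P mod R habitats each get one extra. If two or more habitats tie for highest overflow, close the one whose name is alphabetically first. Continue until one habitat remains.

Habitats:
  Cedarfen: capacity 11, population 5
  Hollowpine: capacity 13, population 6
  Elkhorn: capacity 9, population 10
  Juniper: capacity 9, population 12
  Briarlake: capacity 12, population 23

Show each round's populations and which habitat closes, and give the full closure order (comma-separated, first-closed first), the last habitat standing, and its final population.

Closure order: Briarlake, Juniper, Elkhorn, Cedarfen
Last habitat: Hollowpine with 56 animals

Round 1: Briarlake=23 Cedarfen=5 Elkhorn=10 Hollowpine=6 Juniper=12 → close Briarlake (overflow 11)
  23÷4 = 5 each, +1 to first 3
Round 2: Cedarfen=11 Elkhorn=16 Hollowpine=12 Juniper=17 → close Juniper (overflow 8)
  17÷3 = 5 each, +1 to first 2
Round 3: Cedarfen=17 Elkhorn=22 Hollowpine=17 → close Elkhorn (overflow 13)
  22÷2 = 11 each, +1 to first 0
Round 4: Cedarfen=28 Hollowpine=28 → close Cedarfen (overflow 17)
  28÷1 = 28 each, +1 to first 0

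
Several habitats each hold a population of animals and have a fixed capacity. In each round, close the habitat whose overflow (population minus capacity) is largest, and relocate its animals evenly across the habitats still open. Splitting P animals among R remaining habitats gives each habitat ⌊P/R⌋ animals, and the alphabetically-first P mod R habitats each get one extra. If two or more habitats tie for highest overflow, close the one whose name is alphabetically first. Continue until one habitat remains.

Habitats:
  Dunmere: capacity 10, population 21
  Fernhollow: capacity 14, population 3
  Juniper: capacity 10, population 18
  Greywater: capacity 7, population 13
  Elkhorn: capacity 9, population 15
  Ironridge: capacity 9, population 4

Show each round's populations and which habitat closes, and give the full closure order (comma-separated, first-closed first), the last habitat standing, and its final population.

Round 1: Dunmere=21 Elkhorn=15 Fernhollow=3 Greywater=13 Ironridge=4 Juniper=18 → close Dunmere (overflow 11)
  21÷5 = 4 each, +1 to first 1
Round 2: Elkhorn=20 Fernhollow=7 Greywater=17 Ironridge=8 Juniper=22 → close Juniper (overflow 12)
  22÷4 = 5 each, +1 to first 2
Round 3: Elkhorn=26 Fernhollow=13 Greywater=22 Ironridge=13 → close Elkhorn (overflow 17)
  26÷3 = 8 each, +1 to first 2
Round 4: Fernhollow=22 Greywater=31 Ironridge=21 → close Greywater (overflow 24)
  31÷2 = 15 each, +1 to first 1
Round 5: Fernhollow=38 Ironridge=36 → close Ironridge (overflow 27)
  36÷1 = 36 each, +1 to first 0

Closure order: Dunmere, Juniper, Elkhorn, Greywater, Ironridge
Last habitat: Fernhollow with 74 animals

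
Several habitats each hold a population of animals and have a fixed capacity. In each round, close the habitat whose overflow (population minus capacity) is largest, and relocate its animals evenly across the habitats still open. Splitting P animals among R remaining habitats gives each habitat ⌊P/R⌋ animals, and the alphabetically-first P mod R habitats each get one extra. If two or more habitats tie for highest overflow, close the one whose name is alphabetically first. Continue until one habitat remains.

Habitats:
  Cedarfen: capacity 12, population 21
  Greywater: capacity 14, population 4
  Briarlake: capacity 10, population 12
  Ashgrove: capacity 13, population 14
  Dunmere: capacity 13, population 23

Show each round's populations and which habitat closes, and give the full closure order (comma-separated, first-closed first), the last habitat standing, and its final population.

Closure order: Dunmere, Cedarfen, Briarlake, Ashgrove
Last habitat: Greywater with 74 animals

Round 1: Ashgrove=14 Briarlake=12 Cedarfen=21 Dunmere=23 Greywater=4 → close Dunmere (overflow 10)
  23÷4 = 5 each, +1 to first 3
Round 2: Ashgrove=20 Briarlake=18 Cedarfen=27 Greywater=9 → close Cedarfen (overflow 15)
  27÷3 = 9 each, +1 to first 0
Round 3: Ashgrove=29 Briarlake=27 Greywater=18 → close Briarlake (overflow 17)
  27÷2 = 13 each, +1 to first 1
Round 4: Ashgrove=43 Greywater=31 → close Ashgrove (overflow 30)
  43÷1 = 43 each, +1 to first 0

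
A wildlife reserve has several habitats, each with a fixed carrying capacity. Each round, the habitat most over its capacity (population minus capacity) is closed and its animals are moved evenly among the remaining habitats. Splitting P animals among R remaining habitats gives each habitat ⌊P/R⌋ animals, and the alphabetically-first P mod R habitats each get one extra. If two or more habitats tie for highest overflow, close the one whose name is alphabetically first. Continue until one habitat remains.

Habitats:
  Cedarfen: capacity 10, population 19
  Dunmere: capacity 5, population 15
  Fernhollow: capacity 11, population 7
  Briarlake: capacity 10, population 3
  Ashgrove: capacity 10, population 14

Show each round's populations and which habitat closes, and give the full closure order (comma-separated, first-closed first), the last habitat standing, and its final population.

Closure order: Dunmere, Cedarfen, Ashgrove, Fernhollow
Last habitat: Briarlake with 58 animals

Round 1: Ashgrove=14 Briarlake=3 Cedarfen=19 Dunmere=15 Fernhollow=7 → close Dunmere (overflow 10)
  15÷4 = 3 each, +1 to first 3
Round 2: Ashgrove=18 Briarlake=7 Cedarfen=23 Fernhollow=10 → close Cedarfen (overflow 13)
  23÷3 = 7 each, +1 to first 2
Round 3: Ashgrove=26 Briarlake=15 Fernhollow=17 → close Ashgrove (overflow 16)
  26÷2 = 13 each, +1 to first 0
Round 4: Briarlake=28 Fernhollow=30 → close Fernhollow (overflow 19)
  30÷1 = 30 each, +1 to first 0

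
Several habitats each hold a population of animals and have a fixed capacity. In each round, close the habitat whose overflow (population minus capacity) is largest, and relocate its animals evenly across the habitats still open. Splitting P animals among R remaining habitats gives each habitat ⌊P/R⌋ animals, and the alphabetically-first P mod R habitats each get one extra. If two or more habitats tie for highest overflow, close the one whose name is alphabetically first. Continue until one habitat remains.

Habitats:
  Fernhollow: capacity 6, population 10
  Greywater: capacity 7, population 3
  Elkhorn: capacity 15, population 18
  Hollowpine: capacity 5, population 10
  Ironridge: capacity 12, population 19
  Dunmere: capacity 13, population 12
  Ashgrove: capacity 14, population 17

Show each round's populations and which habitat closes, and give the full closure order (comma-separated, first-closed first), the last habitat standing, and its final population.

Round 1: Ashgrove=17 Dunmere=12 Elkhorn=18 Fernhollow=10 Greywater=3 Hollowpine=10 Ironridge=19 → close Ironridge (overflow 7)
  19÷6 = 3 each, +1 to first 1
Round 2: Ashgrove=21 Dunmere=15 Elkhorn=21 Fernhollow=13 Greywater=6 Hollowpine=13 → close Hollowpine (overflow 8)
  13÷5 = 2 each, +1 to first 3
Round 3: Ashgrove=24 Dunmere=18 Elkhorn=24 Fernhollow=15 Greywater=8 → close Ashgrove (overflow 10)
  24÷4 = 6 each, +1 to first 0
Round 4: Dunmere=24 Elkhorn=30 Fernhollow=21 Greywater=14 → close Elkhorn (overflow 15)
  30÷3 = 10 each, +1 to first 0
Round 5: Dunmere=34 Fernhollow=31 Greywater=24 → close Fernhollow (overflow 25)
  31÷2 = 15 each, +1 to first 1
Round 6: Dunmere=50 Greywater=39 → close Dunmere (overflow 37)
  50÷1 = 50 each, +1 to first 0

Closure order: Ironridge, Hollowpine, Ashgrove, Elkhorn, Fernhollow, Dunmere
Last habitat: Greywater with 89 animals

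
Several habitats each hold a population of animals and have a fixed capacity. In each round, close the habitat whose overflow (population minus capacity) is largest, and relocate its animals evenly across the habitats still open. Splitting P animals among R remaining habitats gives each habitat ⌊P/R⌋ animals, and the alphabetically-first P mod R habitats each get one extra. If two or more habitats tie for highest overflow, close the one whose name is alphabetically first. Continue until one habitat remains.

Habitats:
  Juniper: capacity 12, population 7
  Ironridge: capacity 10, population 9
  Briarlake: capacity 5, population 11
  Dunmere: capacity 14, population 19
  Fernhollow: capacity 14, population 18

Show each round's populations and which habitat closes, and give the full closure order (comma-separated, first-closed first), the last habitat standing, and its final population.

Round 1: Briarlake=11 Dunmere=19 Fernhollow=18 Ironridge=9 Juniper=7 → close Briarlake (overflow 6)
  11÷4 = 2 each, +1 to first 3
Round 2: Dunmere=22 Fernhollow=21 Ironridge=12 Juniper=9 → close Dunmere (overflow 8)
  22÷3 = 7 each, +1 to first 1
Round 3: Fernhollow=29 Ironridge=19 Juniper=16 → close Fernhollow (overflow 15)
  29÷2 = 14 each, +1 to first 1
Round 4: Ironridge=34 Juniper=30 → close Ironridge (overflow 24)
  34÷1 = 34 each, +1 to first 0

Closure order: Briarlake, Dunmere, Fernhollow, Ironridge
Last habitat: Juniper with 64 animals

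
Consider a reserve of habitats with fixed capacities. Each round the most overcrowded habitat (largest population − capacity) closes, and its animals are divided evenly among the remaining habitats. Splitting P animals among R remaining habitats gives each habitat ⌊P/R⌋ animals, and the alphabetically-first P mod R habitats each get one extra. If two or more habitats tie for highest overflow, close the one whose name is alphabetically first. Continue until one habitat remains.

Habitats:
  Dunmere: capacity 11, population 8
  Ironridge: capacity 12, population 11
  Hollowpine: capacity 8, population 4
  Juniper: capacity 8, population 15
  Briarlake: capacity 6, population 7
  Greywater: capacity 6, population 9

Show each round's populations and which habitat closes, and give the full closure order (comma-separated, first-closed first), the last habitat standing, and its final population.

Closure order: Juniper, Greywater, Briarlake, Ironridge, Dunmere
Last habitat: Hollowpine with 54 animals

Round 1: Briarlake=7 Dunmere=8 Greywater=9 Hollowpine=4 Ironridge=11 Juniper=15 → close Juniper (overflow 7)
  15÷5 = 3 each, +1 to first 0
Round 2: Briarlake=10 Dunmere=11 Greywater=12 Hollowpine=7 Ironridge=14 → close Greywater (overflow 6)
  12÷4 = 3 each, +1 to first 0
Round 3: Briarlake=13 Dunmere=14 Hollowpine=10 Ironridge=17 → close Briarlake (overflow 7)
  13÷3 = 4 each, +1 to first 1
Round 4: Dunmere=19 Hollowpine=14 Ironridge=21 → close Ironridge (overflow 9)
  21÷2 = 10 each, +1 to first 1
Round 5: Dunmere=30 Hollowpine=24 → close Dunmere (overflow 19)
  30÷1 = 30 each, +1 to first 0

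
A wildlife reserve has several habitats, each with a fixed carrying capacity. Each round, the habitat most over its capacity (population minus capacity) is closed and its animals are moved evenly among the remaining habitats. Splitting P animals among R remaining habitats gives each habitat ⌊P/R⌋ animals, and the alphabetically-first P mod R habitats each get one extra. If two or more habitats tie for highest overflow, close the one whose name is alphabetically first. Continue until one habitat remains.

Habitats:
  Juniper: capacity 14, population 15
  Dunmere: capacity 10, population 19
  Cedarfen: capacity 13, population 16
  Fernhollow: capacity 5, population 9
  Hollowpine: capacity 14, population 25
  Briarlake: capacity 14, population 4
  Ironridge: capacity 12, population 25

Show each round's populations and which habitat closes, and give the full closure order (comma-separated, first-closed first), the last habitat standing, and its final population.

Round 1: Briarlake=4 Cedarfen=16 Dunmere=19 Fernhollow=9 Hollowpine=25 Ironridge=25 Juniper=15 → close Ironridge (overflow 13)
  25÷6 = 4 each, +1 to first 1
Round 2: Briarlake=9 Cedarfen=20 Dunmere=23 Fernhollow=13 Hollowpine=29 Juniper=19 → close Hollowpine (overflow 15)
  29÷5 = 5 each, +1 to first 4
Round 3: Briarlake=15 Cedarfen=26 Dunmere=29 Fernhollow=19 Juniper=24 → close Dunmere (overflow 19)
  29÷4 = 7 each, +1 to first 1
Round 4: Briarlake=23 Cedarfen=33 Fernhollow=26 Juniper=31 → close Fernhollow (overflow 21)
  26÷3 = 8 each, +1 to first 2
Round 5: Briarlake=32 Cedarfen=42 Juniper=39 → close Cedarfen (overflow 29)
  42÷2 = 21 each, +1 to first 0
Round 6: Briarlake=53 Juniper=60 → close Juniper (overflow 46)
  60÷1 = 60 each, +1 to first 0

Closure order: Ironridge, Hollowpine, Dunmere, Fernhollow, Cedarfen, Juniper
Last habitat: Briarlake with 113 animals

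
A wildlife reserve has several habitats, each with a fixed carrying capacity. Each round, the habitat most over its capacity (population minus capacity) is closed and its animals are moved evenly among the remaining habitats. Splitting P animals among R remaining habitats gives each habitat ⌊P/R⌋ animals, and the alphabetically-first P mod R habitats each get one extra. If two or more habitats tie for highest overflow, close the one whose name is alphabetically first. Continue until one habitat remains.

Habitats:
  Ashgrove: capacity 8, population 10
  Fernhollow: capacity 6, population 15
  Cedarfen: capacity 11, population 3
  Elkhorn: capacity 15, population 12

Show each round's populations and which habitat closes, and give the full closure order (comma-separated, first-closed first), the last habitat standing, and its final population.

Closure order: Fernhollow, Ashgrove, Elkhorn
Last habitat: Cedarfen with 40 animals

Round 1: Ashgrove=10 Cedarfen=3 Elkhorn=12 Fernhollow=15 → close Fernhollow (overflow 9)
  15÷3 = 5 each, +1 to first 0
Round 2: Ashgrove=15 Cedarfen=8 Elkhorn=17 → close Ashgrove (overflow 7)
  15÷2 = 7 each, +1 to first 1
Round 3: Cedarfen=16 Elkhorn=24 → close Elkhorn (overflow 9)
  24÷1 = 24 each, +1 to first 0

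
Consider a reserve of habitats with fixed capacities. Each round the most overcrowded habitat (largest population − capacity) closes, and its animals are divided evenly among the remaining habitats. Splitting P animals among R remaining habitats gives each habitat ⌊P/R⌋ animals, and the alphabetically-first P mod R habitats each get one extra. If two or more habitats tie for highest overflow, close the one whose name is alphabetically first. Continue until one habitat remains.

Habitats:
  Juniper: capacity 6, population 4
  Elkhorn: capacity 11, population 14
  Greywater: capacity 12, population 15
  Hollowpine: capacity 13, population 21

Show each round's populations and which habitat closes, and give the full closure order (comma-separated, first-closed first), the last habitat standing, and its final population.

Closure order: Hollowpine, Elkhorn, Greywater
Last habitat: Juniper with 54 animals

Round 1: Elkhorn=14 Greywater=15 Hollowpine=21 Juniper=4 → close Hollowpine (overflow 8)
  21÷3 = 7 each, +1 to first 0
Round 2: Elkhorn=21 Greywater=22 Juniper=11 → close Elkhorn (overflow 10)
  21÷2 = 10 each, +1 to first 1
Round 3: Greywater=33 Juniper=21 → close Greywater (overflow 21)
  33÷1 = 33 each, +1 to first 0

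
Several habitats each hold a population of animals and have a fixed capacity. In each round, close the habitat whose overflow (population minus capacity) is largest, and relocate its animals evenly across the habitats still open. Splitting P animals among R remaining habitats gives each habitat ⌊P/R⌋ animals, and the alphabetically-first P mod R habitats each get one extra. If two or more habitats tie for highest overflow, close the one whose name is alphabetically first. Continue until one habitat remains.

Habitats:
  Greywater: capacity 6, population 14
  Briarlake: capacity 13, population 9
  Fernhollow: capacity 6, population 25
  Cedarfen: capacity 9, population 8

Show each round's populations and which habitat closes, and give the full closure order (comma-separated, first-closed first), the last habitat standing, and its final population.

Round 1: Briarlake=9 Cedarfen=8 Fernhollow=25 Greywater=14 → close Fernhollow (overflow 19)
  25÷3 = 8 each, +1 to first 1
Round 2: Briarlake=18 Cedarfen=16 Greywater=22 → close Greywater (overflow 16)
  22÷2 = 11 each, +1 to first 0
Round 3: Briarlake=29 Cedarfen=27 → close Cedarfen (overflow 18)
  27÷1 = 27 each, +1 to first 0

Closure order: Fernhollow, Greywater, Cedarfen
Last habitat: Briarlake with 56 animals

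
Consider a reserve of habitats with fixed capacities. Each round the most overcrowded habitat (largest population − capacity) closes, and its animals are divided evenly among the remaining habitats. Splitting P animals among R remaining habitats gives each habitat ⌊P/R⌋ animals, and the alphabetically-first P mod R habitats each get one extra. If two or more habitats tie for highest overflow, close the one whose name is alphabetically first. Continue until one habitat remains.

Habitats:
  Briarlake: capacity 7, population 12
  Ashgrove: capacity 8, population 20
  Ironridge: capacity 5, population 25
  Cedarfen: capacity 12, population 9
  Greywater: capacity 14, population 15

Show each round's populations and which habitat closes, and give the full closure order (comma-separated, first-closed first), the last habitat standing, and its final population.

Round 1: Ashgrove=20 Briarlake=12 Cedarfen=9 Greywater=15 Ironridge=25 → close Ironridge (overflow 20)
  25÷4 = 6 each, +1 to first 1
Round 2: Ashgrove=27 Briarlake=18 Cedarfen=15 Greywater=21 → close Ashgrove (overflow 19)
  27÷3 = 9 each, +1 to first 0
Round 3: Briarlake=27 Cedarfen=24 Greywater=30 → close Briarlake (overflow 20)
  27÷2 = 13 each, +1 to first 1
Round 4: Cedarfen=38 Greywater=43 → close Greywater (overflow 29)
  43÷1 = 43 each, +1 to first 0

Closure order: Ironridge, Ashgrove, Briarlake, Greywater
Last habitat: Cedarfen with 81 animals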